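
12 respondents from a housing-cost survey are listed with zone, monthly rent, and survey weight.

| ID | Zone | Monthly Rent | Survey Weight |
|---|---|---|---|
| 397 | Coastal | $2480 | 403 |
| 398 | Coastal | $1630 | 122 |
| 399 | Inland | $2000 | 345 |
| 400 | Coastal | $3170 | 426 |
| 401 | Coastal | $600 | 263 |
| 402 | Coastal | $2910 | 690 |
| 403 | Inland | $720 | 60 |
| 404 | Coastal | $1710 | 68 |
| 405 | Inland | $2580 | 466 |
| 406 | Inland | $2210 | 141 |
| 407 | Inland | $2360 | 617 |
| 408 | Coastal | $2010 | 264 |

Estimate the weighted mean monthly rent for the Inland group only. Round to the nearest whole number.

2273

Inland rows: 399, 403, 405, 406, 407
Weighted sum = 2000×345 + 720×60 + 2580×466 + 2210×141 + 2360×617
  = 3703210
Sum of weights = 345 + 60 + 466 + 141 + 617 = 1629
Weighted mean = 3703210 / 1629 = 2273.3026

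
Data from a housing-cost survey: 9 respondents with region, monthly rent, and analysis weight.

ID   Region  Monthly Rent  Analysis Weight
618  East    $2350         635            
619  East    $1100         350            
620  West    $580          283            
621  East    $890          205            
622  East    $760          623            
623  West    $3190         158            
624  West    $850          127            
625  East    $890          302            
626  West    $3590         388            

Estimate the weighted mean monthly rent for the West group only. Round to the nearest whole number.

2269

West rows: 620, 623, 624, 626
Weighted sum = 580×283 + 3190×158 + 850×127 + 3590×388
  = 2169030
Sum of weights = 283 + 158 + 127 + 388 = 956
Weighted mean = 2169030 / 956 = 2268.8598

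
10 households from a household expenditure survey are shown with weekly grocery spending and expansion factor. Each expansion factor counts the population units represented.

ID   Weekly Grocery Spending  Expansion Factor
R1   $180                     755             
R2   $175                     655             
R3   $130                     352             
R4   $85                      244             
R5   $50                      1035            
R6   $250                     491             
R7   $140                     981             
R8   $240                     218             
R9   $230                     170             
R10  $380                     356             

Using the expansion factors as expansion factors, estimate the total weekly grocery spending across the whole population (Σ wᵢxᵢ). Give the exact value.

855565

Weighted total = 180×755 + 175×655 + 130×352 + 85×244 + 50×1035 + 250×491 + 140×981 + 240×218 + 230×170 + 380×356
  = 135900 + 114625 + 45760 + 20740 + 51750 + 122750 + 137340 + 52320 + 39100 + 135280 = 855565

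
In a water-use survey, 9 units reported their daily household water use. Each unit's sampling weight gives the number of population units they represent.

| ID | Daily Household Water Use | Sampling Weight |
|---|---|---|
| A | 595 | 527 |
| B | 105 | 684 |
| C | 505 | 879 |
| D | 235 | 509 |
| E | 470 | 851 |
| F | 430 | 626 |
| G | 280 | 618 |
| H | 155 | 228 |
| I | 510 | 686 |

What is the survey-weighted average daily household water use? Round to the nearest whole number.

388

Weighted sum = 595×527 + 105×684 + 505×879 + 235×509 + 470×851 + 430×626 + 280×618 + 155×228 + 510×686
  = 313565 + 71820 + 443895 + 119615 + 399970 + 269180 + 173040 + 35340 + 349860 = 2176285
Sum of weights = 5608
Weighted mean = 2176285 / 5608 = 388.06794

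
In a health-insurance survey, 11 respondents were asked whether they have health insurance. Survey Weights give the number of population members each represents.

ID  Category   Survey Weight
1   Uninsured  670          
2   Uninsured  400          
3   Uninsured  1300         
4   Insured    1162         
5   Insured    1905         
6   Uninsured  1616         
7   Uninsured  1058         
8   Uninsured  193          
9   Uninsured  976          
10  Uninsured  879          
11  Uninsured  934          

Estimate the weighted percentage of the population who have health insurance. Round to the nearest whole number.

Sum of weights for 'Insured' = 1162 + 1905 = 3067
Total weight = 11093
Weighted proportion = 3067 / 11093 = 0.27648066 → 27.648066%

28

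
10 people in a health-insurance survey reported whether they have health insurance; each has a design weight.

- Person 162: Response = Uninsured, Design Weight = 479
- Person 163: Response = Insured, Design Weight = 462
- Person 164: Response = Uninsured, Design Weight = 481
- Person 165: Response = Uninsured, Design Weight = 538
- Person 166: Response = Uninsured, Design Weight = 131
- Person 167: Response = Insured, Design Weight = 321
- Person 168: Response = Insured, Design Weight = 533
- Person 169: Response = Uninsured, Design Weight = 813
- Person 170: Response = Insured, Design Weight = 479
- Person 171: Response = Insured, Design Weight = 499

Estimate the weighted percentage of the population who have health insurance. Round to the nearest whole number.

48

Sum of weights for 'Insured' = 462 + 321 + 533 + 479 + 499 = 2294
Total weight = 479 + 462 + 481 + 538 + 131 + 321 + 533 + 813 + 479 + 499 = 4736
Weighted proportion = 2294 / 4736 = 0.484375 → 48.4375%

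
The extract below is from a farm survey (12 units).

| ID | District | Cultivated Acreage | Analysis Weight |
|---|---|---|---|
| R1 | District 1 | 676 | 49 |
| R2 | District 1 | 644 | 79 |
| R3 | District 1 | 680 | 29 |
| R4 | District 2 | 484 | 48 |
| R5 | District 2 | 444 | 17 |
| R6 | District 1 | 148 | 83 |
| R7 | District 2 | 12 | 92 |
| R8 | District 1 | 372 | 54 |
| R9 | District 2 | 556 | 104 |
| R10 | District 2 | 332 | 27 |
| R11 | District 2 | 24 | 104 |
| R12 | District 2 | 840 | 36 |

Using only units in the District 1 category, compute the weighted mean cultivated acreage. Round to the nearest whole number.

District 1 rows: R1, R2, R3, R6, R8
Weighted sum = 676×49 + 644×79 + 680×29 + 148×83 + 372×54
  = 136092
Sum of weights = 49 + 79 + 29 + 83 + 54 = 294
Weighted mean = 136092 / 294 = 462.89796

463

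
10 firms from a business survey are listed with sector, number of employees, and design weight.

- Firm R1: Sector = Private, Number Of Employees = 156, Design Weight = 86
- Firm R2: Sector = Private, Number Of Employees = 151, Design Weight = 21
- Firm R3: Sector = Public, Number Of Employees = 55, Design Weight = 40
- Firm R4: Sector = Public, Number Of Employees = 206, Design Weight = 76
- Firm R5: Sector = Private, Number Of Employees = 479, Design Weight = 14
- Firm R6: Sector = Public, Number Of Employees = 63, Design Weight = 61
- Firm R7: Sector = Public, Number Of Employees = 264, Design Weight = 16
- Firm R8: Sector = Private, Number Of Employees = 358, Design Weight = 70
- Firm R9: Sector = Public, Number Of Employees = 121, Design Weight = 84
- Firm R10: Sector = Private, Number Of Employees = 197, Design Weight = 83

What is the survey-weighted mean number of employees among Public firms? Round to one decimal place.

Public rows: R3, R4, R6, R7, R9
Weighted sum = 55×40 + 206×76 + 63×61 + 264×16 + 121×84
  = 2200 + 15656 + 3843 + 4224 + 10164 = 36087
Sum of weights = 40 + 76 + 61 + 16 + 84 = 277
Weighted mean = 36087 / 277 = 130.27798

130.3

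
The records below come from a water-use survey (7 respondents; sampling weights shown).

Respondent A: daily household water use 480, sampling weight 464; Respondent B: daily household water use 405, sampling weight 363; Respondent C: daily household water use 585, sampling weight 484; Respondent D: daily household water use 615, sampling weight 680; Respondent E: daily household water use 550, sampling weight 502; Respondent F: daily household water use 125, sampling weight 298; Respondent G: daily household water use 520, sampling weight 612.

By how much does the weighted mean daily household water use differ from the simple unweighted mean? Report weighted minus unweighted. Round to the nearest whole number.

32

Unweighted sum = 3280
Unweighted mean = 3280 / 7 = 468.57143
Weighted sum = 480×464 + 405×363 + 585×484 + 615×680 + 550×502 + 125×298 + 520×612
  = 222720 + 147015 + 283140 + 418200 + 276100 + 37250 + 318240 = 1702665
Sum of weights = 464 + 363 + 484 + 680 + 502 + 298 + 612 = 3403
Weighted mean = 1702665 / 3403 = 500.34234
Difference (weighted minus unweighted) = 31.770916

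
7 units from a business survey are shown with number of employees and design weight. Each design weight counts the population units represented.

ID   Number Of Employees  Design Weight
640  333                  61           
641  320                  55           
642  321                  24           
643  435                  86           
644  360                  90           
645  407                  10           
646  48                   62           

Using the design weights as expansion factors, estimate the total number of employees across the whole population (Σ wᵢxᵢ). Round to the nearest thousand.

122000

Weighted total = 333×61 + 320×55 + 321×24 + 435×86 + 360×90 + 407×10 + 48×62
  = 20313 + 17600 + 7704 + 37410 + 32400 + 4070 + 2976 = 122473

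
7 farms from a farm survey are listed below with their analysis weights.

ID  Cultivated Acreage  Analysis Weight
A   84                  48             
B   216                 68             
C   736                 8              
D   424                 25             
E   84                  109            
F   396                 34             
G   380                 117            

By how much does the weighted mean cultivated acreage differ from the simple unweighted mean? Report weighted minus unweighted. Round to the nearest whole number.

-81

Unweighted sum = 2320
Unweighted mean = 2320 / 7 = 331.42857
Weighted sum = 102288
Sum of weights = 48 + 68 + 8 + 25 + 109 + 34 + 117 = 409
Weighted mean = 102288 / 409 = 250.09291
Difference (weighted minus unweighted) = -81.335662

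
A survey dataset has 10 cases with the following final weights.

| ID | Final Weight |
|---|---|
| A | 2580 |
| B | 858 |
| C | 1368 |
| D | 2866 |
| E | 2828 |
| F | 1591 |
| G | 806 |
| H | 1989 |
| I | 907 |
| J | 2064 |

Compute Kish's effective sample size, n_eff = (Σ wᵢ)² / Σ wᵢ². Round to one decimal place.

Σ wᵢ = 17857
Σ wᵢ² = 6656400 + 736164 + 1871424 + 8213956 + 7997584 + 2531281 + 649636 + 3956121 + 822649 + 4260096 = 37695311
n_eff = 17857² / 37695311 = 318872449 / 37695311 = 8.4592073

8.5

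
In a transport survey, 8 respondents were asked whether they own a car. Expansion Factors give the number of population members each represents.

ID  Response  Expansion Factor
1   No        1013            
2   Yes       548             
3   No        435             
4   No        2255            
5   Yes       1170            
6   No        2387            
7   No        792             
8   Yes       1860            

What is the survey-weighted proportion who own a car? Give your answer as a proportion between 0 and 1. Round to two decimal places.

0.34

Sum of weights for 'Yes' = 548 + 1170 + 1860 = 3578
Total weight = 1013 + 548 + 435 + 2255 + 1170 + 2387 + 792 + 1860 = 10460
Weighted proportion = 3578 / 10460 = 0.34206501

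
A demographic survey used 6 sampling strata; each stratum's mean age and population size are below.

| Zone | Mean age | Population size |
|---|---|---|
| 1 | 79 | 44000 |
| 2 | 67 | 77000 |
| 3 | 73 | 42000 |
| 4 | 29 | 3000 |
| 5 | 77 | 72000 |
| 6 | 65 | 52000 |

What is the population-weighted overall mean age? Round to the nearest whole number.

71

Σ Nₕ·x̄ₕ = 79×44000 + 67×77000 + 73×42000 + 29×3000 + 77×72000 + 65×52000
  = 3476000 + 5159000 + 3066000 + 87000 + 5544000 + 3380000 = 20712000
Σ Nₕ = 44000 + 77000 + 42000 + 3000 + 72000 + 52000 = 290000
Overall mean = 20712000 / 290000 = 71.42069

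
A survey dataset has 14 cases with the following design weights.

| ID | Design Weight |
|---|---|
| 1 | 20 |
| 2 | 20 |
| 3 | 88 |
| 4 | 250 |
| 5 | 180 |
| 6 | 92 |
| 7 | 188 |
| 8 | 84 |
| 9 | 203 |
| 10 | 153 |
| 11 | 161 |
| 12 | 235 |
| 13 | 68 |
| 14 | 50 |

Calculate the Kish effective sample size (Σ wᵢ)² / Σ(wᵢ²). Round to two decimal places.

Σ wᵢ = 1792
Σ wᵢ² = 307196
n_eff = 1792² / 307196 = 3211264 / 307196 = 10.453469

10.45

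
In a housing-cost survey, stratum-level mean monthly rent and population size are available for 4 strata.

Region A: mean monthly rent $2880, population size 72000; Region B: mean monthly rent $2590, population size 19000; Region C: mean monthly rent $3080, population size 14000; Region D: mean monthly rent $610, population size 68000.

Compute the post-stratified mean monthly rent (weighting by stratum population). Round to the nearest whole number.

Σ Nₕ·x̄ₕ = 2880×72000 + 2590×19000 + 3080×14000 + 610×68000
  = 341170000
Σ Nₕ = 72000 + 19000 + 14000 + 68000 = 173000
Overall mean = 341170000 / 173000 = 1972.0809

1972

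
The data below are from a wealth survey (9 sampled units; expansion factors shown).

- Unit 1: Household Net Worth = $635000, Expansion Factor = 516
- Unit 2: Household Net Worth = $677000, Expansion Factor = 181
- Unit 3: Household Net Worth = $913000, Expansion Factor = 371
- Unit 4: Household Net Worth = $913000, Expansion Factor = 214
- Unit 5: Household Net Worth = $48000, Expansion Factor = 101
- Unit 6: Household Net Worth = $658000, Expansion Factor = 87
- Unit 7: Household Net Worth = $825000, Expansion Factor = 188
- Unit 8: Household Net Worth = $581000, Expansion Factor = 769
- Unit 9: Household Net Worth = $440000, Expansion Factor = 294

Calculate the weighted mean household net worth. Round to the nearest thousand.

Weighted sum = 635000×516 + 677000×181 + 913000×371 + 913000×214 + 48000×101 + 658000×87 + 825000×188 + 581000×769 + 440000×294
  = 327660000 + 122537000 + 338723000 + 195382000 + 4848000 + 57246000 + 155100000 + 446789000 + 129360000 = 1777645000
Sum of weights = 516 + 181 + 371 + 214 + 101 + 87 + 188 + 769 + 294 = 2721
Weighted mean = 1777645000 / 2721 = 653305.77

653000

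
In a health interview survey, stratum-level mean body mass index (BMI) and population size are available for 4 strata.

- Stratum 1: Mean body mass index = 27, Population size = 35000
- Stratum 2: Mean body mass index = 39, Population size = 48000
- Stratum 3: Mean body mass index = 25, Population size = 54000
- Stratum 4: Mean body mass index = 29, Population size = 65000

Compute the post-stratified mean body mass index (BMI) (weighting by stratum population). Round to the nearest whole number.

30

Σ Nₕ·x̄ₕ = 27×35000 + 39×48000 + 25×54000 + 29×65000
  = 6052000
Σ Nₕ = 35000 + 48000 + 54000 + 65000 = 202000
Overall mean = 6052000 / 202000 = 29.960396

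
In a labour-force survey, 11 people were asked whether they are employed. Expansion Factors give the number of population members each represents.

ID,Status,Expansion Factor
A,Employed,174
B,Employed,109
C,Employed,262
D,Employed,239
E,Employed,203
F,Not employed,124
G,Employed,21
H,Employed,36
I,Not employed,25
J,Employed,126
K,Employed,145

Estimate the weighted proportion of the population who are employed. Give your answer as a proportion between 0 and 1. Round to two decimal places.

Sum of weights for 'Employed' = 174 + 109 + 262 + 239 + 203 + 21 + 36 + 126 + 145 = 1315
Total weight = 174 + 109 + 262 + 239 + 203 + 124 + 21 + 36 + 25 + 126 + 145 = 1464
Weighted proportion = 1315 / 1464 = 0.89822404

0.90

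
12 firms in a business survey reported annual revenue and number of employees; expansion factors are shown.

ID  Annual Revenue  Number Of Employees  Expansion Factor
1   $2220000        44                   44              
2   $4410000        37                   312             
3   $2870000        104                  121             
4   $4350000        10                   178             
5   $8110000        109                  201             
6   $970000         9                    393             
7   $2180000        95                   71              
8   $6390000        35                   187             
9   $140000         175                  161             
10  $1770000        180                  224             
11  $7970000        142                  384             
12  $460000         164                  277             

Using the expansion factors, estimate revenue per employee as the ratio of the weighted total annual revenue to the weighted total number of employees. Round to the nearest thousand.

41000

Σ wᵢ·y = 9563120000
Σ wᵢ·x = 44×44 + 37×312 + 104×121 + 10×178 + 109×201 + 9×393 + 95×71 + 35×187 + 175×161 + 180×224 + 142×384 + 164×277
  = 235031
Ratio = 9563120000 / 235031 = 40688.76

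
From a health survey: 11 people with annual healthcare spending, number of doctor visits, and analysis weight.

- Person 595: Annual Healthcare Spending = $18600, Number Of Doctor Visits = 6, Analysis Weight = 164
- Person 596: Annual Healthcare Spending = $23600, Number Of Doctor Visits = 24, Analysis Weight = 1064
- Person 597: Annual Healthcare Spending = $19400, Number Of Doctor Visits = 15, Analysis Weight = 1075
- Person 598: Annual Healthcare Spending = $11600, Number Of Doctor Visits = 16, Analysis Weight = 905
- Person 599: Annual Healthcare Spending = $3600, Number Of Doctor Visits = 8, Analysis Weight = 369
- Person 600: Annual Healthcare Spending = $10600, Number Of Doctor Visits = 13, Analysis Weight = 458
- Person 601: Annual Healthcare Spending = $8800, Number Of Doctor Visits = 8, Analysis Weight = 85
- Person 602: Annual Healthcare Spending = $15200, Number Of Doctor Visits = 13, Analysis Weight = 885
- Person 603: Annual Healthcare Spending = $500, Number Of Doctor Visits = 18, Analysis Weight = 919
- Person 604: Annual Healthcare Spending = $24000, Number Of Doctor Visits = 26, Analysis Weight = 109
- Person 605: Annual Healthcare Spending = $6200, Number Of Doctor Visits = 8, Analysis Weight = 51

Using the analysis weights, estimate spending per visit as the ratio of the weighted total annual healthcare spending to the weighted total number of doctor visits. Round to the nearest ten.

850

Σ wᵢ·y = 83288700
Σ wᵢ·x = 98000
Ratio = 83288700 / 98000 = 849.88469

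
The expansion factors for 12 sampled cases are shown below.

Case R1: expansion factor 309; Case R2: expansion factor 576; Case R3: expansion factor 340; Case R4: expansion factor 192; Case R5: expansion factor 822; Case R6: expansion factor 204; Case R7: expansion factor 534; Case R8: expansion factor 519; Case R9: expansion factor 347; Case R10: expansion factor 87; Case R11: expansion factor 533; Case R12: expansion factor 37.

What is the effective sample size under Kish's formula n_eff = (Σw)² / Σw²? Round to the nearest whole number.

Σ wᵢ = 4500
Σ wᵢ² = 2264974
n_eff = 4500² / 2264974 = 20250000 / 2264974 = 8.9405

9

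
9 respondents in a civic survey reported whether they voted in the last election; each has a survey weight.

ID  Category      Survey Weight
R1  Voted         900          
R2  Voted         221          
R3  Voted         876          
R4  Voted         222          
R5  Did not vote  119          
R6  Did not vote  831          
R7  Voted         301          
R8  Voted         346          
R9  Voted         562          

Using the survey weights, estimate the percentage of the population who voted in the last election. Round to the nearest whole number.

78

Sum of weights for 'Voted' = 900 + 221 + 876 + 222 + 301 + 346 + 562 = 3428
Total weight = 900 + 221 + 876 + 222 + 119 + 831 + 301 + 346 + 562 = 4378
Weighted proportion = 3428 / 4378 = 0.78300594 → 78.300594%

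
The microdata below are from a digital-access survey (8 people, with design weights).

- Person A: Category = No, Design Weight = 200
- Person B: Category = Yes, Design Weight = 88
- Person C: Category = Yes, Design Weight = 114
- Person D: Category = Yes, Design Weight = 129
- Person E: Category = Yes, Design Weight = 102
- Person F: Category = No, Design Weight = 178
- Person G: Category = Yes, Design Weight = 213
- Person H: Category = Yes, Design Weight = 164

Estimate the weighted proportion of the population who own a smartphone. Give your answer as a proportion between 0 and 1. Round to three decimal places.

Sum of weights for 'Yes' = 88 + 114 + 129 + 102 + 213 + 164 = 810
Total weight = 200 + 88 + 114 + 129 + 102 + 178 + 213 + 164 = 1188
Weighted proportion = 810 / 1188 = 0.68181818

0.682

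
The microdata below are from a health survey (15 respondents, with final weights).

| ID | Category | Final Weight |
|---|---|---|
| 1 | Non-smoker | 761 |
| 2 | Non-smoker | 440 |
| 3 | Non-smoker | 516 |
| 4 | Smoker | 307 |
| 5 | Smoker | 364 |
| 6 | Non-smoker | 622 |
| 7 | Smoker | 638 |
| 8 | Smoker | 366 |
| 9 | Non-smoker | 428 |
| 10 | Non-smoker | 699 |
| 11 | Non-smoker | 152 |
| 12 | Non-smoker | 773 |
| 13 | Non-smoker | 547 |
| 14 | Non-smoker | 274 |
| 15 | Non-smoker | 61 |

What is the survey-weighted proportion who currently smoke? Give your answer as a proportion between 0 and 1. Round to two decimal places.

0.24

Sum of weights for 'Smoker' = 307 + 364 + 638 + 366 = 1675
Total weight = 6948
Weighted proportion = 1675 / 6948 = 0.24107657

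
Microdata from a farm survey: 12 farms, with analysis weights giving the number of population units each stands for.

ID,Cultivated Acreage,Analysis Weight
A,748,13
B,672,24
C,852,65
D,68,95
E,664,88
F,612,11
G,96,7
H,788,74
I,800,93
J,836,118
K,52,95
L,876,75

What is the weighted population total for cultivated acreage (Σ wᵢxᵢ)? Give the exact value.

Weighted total = 748×13 + 672×24 + 852×65 + 68×95 + 664×88 + 612×11 + 96×7 + 788×74 + 800×93 + 836×118 + 52×95 + 876×75
  = 9724 + 16128 + 55380 + 6460 + 58432 + 6732 + 672 + 58312 + 74400 + 98648 + 4940 + 65700 = 455528

455528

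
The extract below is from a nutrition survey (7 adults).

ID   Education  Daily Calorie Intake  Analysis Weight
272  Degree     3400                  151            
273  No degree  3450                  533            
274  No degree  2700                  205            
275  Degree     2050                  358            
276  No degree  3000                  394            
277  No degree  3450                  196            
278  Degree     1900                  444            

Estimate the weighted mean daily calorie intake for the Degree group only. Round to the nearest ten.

2190

Degree rows: 272, 275, 278
Weighted sum = 3400×151 + 2050×358 + 1900×444
  = 513400 + 733900 + 843600 = 2090900
Sum of weights = 151 + 358 + 444 = 953
Weighted mean = 2090900 / 953 = 2194.0189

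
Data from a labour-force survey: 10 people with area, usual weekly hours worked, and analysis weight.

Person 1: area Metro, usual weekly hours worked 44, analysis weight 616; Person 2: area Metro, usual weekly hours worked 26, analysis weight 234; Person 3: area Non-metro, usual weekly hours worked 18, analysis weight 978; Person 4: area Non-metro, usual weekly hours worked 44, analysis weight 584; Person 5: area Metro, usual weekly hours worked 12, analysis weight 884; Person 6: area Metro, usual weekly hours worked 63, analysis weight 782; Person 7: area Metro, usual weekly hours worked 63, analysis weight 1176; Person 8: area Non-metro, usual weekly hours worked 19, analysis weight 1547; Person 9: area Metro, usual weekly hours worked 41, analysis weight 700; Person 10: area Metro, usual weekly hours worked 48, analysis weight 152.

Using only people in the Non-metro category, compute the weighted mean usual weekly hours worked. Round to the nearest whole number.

23

Non-metro rows: 3, 4, 8
Weighted sum = 18×978 + 44×584 + 19×1547
  = 17604 + 25696 + 29393 = 72693
Sum of weights = 978 + 584 + 1547 = 3109
Weighted mean = 72693 / 3109 = 23.381473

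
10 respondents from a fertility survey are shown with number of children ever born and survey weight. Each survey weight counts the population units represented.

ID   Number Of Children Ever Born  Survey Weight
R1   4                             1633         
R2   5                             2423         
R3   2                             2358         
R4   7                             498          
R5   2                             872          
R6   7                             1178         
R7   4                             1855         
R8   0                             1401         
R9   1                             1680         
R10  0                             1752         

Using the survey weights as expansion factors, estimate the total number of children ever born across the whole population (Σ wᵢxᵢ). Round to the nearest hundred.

45900

Weighted total = 45939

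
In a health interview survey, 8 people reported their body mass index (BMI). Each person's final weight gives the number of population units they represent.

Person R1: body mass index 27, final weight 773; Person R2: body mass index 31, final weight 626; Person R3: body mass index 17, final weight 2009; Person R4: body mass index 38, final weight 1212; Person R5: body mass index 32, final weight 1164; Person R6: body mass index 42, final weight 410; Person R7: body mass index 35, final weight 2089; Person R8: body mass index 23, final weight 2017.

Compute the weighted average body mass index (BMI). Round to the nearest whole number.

29

Weighted sum = 27×773 + 31×626 + 17×2009 + 38×1212 + 32×1164 + 42×410 + 35×2089 + 23×2017
  = 20871 + 19406 + 34153 + 46056 + 37248 + 17220 + 73115 + 46391 = 294460
Sum of weights = 773 + 626 + 2009 + 1212 + 1164 + 410 + 2089 + 2017 = 10300
Weighted mean = 294460 / 10300 = 28.58835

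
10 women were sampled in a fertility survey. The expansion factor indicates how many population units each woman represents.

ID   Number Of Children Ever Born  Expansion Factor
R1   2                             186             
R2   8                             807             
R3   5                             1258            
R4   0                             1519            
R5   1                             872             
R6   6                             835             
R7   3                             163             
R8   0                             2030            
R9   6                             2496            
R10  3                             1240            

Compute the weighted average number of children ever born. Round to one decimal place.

Weighted sum = 38185
Sum of weights = 186 + 807 + 1258 + 1519 + 872 + 835 + 163 + 2030 + 2496 + 1240 = 11406
Weighted mean = 38185 / 11406 = 3.3477994

3.3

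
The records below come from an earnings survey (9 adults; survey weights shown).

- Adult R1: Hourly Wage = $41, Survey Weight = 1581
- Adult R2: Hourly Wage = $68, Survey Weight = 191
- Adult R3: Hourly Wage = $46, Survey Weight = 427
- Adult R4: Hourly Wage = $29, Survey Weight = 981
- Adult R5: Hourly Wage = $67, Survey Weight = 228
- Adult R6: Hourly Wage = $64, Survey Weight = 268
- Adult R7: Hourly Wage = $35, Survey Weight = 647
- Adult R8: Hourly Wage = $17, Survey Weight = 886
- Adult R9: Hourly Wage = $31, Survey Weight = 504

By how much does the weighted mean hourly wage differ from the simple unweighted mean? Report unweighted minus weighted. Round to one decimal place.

Unweighted sum = 41 + 68 + 46 + 29 + 67 + 64 + 35 + 17 + 31 = 398
Unweighted mean = 398 / 9 = 44.222222
Weighted sum = 211659
Sum of weights = 1581 + 191 + 427 + 981 + 228 + 268 + 647 + 886 + 504 = 5713
Weighted mean = 211659 / 5713 = 37.048661
Difference (unweighted minus weighted) = 7.1735613

7.2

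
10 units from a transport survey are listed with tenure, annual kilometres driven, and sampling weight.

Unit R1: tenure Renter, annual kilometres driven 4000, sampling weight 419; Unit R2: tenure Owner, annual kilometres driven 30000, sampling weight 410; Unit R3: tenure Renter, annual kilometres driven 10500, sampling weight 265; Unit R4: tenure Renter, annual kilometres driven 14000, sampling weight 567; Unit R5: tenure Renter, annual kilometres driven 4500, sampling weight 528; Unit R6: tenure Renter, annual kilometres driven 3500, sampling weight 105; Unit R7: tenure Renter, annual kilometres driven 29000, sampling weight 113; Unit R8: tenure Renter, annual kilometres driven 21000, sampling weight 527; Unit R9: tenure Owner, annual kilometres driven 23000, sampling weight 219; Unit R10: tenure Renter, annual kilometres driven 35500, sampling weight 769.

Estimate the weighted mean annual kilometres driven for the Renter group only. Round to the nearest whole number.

17244

Renter rows: R1, R3, R4, R5, R6, R7, R8, R10
Weighted sum = 4000×419 + 10500×265 + 14000×567 + 4500×528 + 3500×105 + 29000×113 + 21000×527 + 35500×769
  = 1676000 + 2782500 + 7938000 + 2376000 + 367500 + 3277000 + 11067000 + 27299500 = 56783500
Sum of weights = 419 + 265 + 567 + 528 + 105 + 113 + 527 + 769 = 3293
Weighted mean = 56783500 / 3293 = 17243.699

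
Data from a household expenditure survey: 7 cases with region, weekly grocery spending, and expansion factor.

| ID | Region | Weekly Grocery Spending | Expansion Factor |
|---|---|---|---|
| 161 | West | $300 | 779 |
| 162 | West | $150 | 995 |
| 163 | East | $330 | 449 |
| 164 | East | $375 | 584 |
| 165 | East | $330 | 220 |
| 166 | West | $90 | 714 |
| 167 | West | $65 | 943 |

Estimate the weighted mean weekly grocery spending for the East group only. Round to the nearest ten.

350

East rows: 163, 164, 165
Weighted sum = 330×449 + 375×584 + 330×220
  = 148170 + 219000 + 72600 = 439770
Sum of weights = 449 + 584 + 220 = 1253
Weighted mean = 439770 / 1253 = 350.97366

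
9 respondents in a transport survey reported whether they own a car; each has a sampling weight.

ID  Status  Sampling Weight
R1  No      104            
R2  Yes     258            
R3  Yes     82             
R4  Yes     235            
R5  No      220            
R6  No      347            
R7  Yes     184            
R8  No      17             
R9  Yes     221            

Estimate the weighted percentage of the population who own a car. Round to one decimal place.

Sum of weights for 'Yes' = 258 + 82 + 235 + 184 + 221 = 980
Total weight = 104 + 258 + 82 + 235 + 220 + 347 + 184 + 17 + 221 = 1668
Weighted proportion = 980 / 1668 = 0.58752998 → 58.752998%

58.8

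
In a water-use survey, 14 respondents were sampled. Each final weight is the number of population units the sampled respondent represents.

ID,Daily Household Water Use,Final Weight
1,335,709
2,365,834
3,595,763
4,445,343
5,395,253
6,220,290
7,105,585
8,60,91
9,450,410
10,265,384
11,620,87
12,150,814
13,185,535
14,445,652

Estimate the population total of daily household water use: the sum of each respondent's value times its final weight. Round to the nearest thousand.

Weighted total = 2230580

2231000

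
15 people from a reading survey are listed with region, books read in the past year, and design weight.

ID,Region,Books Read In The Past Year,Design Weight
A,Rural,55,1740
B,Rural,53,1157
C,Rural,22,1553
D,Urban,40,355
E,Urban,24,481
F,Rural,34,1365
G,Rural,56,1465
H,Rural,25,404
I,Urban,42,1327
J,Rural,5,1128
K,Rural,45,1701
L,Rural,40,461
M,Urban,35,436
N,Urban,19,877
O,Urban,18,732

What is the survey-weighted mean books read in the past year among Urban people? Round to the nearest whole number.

Urban rows: D, E, I, M, N, O
Weighted sum = 40×355 + 24×481 + 42×1327 + 35×436 + 19×877 + 18×732
  = 14200 + 11544 + 55734 + 15260 + 16663 + 13176 = 126577
Sum of weights = 4208
Weighted mean = 126577 / 4208 = 30.080086

30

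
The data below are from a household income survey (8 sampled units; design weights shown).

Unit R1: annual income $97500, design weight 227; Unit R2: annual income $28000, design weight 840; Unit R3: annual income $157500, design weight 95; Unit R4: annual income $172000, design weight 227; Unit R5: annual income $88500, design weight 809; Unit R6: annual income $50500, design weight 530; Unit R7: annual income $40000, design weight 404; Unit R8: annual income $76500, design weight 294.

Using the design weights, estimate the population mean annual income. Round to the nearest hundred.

Weighted sum = 97500×227 + 28000×840 + 157500×95 + 172000×227 + 88500×809 + 50500×530 + 40000×404 + 76500×294
  = 22132500 + 23520000 + 14962500 + 39044000 + 71596500 + 26765000 + 16160000 + 22491000 = 236671500
Sum of weights = 227 + 840 + 95 + 227 + 809 + 530 + 404 + 294 = 3426
Weighted mean = 236671500 / 3426 = 69080.998

69100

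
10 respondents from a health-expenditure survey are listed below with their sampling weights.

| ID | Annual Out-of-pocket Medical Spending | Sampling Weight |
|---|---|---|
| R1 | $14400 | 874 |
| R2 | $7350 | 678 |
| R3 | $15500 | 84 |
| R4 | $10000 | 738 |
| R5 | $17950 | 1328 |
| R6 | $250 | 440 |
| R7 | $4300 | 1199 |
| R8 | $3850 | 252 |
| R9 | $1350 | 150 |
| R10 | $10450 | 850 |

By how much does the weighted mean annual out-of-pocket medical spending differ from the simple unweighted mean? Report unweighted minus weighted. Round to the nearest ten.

-1380

Unweighted sum = 14400 + 7350 + 15500 + 10000 + 17950 + 250 + 4300 + 3850 + 1350 + 10450 = 85400
Unweighted mean = 85400 / 10 = 8540
Weighted sum = 14400×874 + 7350×678 + 15500×84 + 10000×738 + 17950×1328 + 250×440 + 4300×1199 + 3850×252 + 1350×150 + 10450×850
  = 65409400
Sum of weights = 874 + 678 + 84 + 738 + 1328 + 440 + 1199 + 252 + 150 + 850 = 6593
Weighted mean = 65409400 / 6593 = 9921.0375
Difference (unweighted minus weighted) = -1381.0375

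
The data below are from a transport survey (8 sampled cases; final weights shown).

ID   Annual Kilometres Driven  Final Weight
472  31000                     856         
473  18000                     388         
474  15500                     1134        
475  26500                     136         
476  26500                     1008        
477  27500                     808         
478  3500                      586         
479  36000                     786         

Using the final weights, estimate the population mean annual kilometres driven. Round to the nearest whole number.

Weighted sum = 31000×856 + 18000×388 + 15500×1134 + 26500×136 + 26500×1008 + 27500×808 + 3500×586 + 36000×786
  = 26536000 + 6984000 + 17577000 + 3604000 + 26712000 + 22220000 + 2051000 + 28296000 = 133980000
Sum of weights = 5702
Weighted mean = 133980000 / 5702 = 23497.019

23497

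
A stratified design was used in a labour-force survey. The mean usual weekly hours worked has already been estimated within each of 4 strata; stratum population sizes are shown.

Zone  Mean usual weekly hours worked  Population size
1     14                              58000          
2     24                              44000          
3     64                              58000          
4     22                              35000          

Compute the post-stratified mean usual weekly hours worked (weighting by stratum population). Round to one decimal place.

32.6

Σ Nₕ·x̄ₕ = 14×58000 + 24×44000 + 64×58000 + 22×35000
  = 6350000
Σ Nₕ = 58000 + 44000 + 58000 + 35000 = 195000
Overall mean = 6350000 / 195000 = 32.564103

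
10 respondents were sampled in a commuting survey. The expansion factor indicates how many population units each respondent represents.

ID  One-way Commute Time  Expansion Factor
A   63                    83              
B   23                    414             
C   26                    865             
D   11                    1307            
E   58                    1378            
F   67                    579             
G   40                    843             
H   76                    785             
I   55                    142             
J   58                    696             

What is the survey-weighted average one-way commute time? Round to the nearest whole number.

Weighted sum = 63×83 + 23×414 + 26×865 + 11×1307 + 58×1378 + 67×579 + 40×843 + 76×785 + 55×142 + 58×696
  = 5229 + 9522 + 22490 + 14377 + 79924 + 38793 + 33720 + 59660 + 7810 + 40368 = 311893
Sum of weights = 83 + 414 + 865 + 1307 + 1378 + 579 + 843 + 785 + 142 + 696 = 7092
Weighted mean = 311893 / 7092 = 43.978144

44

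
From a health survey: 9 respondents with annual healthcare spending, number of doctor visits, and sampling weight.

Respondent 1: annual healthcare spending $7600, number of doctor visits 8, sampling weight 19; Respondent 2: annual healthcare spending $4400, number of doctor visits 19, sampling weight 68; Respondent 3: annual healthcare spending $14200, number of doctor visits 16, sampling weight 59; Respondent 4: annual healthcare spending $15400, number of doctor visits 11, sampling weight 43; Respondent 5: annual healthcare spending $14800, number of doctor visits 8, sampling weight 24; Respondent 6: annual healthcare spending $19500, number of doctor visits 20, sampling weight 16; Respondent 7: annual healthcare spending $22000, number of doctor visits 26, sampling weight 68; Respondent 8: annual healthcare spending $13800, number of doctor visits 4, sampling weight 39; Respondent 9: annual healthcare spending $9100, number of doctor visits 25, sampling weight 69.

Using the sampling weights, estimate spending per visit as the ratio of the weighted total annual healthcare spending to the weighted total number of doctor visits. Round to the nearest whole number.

751

Σ wᵢ·y = 7600×19 + 4400×68 + 14200×59 + 15400×43 + 14800×24 + 19500×16 + 22000×68 + 13800×39 + 9100×69
  = 144400 + 299200 + 837800 + 662200 + 355200 + 312000 + 1496000 + 538200 + 627900 = 5272900
Σ wᵢ·x = 8×19 + 19×68 + 16×59 + 11×43 + 8×24 + 20×16 + 26×68 + 4×39 + 25×69
  = 152 + 1292 + 944 + 473 + 192 + 320 + 1768 + 156 + 1725 = 7022
Ratio = 5272900 / 7022 = 750.91142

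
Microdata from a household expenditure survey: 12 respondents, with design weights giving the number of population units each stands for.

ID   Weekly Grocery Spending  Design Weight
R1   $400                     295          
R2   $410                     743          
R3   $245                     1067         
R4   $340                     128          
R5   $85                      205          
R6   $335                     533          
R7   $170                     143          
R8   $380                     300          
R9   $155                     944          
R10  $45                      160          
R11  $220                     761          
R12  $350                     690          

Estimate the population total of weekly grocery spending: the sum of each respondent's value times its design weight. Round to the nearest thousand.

1624000

Weighted total = 400×295 + 410×743 + 245×1067 + 340×128 + 85×205 + 335×533 + 170×143 + 380×300 + 155×944 + 45×160 + 220×761 + 350×690
  = 118000 + 304630 + 261415 + 43520 + 17425 + 178555 + 24310 + 114000 + 146320 + 7200 + 167420 + 241500 = 1624295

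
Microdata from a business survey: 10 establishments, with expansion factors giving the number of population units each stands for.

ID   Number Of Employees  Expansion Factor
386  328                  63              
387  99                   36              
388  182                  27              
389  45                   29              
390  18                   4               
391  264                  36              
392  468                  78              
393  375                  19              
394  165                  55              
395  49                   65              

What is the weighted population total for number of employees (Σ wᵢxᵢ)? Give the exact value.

95912

Weighted total = 328×63 + 99×36 + 182×27 + 45×29 + 18×4 + 264×36 + 468×78 + 375×19 + 165×55 + 49×65
  = 20664 + 3564 + 4914 + 1305 + 72 + 9504 + 36504 + 7125 + 9075 + 3185 = 95912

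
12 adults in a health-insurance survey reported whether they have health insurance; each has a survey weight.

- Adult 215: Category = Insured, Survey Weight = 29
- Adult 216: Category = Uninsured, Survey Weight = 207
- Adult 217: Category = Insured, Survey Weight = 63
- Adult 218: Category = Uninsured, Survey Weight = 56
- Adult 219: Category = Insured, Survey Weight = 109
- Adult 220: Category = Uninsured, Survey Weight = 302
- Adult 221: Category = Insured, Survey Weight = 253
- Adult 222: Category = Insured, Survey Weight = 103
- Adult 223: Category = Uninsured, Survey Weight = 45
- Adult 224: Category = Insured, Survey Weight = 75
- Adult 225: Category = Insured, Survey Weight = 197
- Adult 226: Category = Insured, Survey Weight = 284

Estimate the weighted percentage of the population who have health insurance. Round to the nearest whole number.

Sum of weights for 'Insured' = 29 + 63 + 109 + 253 + 103 + 75 + 197 + 284 = 1113
Total weight = 29 + 207 + 63 + 56 + 109 + 302 + 253 + 103 + 45 + 75 + 197 + 284 = 1723
Weighted proportion = 1113 / 1723 = 0.64596634 → 64.596634%

65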